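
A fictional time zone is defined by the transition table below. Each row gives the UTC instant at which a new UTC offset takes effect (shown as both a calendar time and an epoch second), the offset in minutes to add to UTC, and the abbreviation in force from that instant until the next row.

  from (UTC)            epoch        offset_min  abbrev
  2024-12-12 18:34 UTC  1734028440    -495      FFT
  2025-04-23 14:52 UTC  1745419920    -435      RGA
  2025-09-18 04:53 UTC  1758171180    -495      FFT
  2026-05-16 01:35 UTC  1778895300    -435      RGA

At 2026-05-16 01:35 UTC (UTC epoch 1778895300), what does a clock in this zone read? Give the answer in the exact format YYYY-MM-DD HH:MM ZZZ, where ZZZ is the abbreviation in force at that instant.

2026-05-15 18:20 RGA

Query: 2026-05-16 01:35 UTC
Rule 4/4 (RGA, -07:15): 2026-05-16 01:35 UTC ≤ query < +∞
1·60 + 35 - 435 = -340 min
-340 = -1·1440 + 1100; 1100 = 18·60 + 20 → 18:20, 2026-05-16 - 1 day = 2026-05-15
→ 2026-05-15 18:20 RGA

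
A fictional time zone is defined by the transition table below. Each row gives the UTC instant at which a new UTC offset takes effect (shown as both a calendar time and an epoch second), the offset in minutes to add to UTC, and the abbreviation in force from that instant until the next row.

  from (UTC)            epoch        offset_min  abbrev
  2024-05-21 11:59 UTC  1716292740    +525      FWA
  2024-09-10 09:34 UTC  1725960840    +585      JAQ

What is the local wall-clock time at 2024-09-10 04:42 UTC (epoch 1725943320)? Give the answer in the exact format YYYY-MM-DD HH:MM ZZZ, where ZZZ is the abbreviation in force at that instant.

2024-09-10 13:27 FWA

Query: 2024-09-10 04:42 UTC
Rule 1/2 (FWA, +08:45): 2024-05-21 11:59 UTC ≤ query < 2024-09-10 09:34 UTC
4·60 + 42 + 525 = 807 min
807 = 0·1440 + 807; 807 = 13·60 + 27 → 13:27, same day
→ 2024-09-10 13:27 FWA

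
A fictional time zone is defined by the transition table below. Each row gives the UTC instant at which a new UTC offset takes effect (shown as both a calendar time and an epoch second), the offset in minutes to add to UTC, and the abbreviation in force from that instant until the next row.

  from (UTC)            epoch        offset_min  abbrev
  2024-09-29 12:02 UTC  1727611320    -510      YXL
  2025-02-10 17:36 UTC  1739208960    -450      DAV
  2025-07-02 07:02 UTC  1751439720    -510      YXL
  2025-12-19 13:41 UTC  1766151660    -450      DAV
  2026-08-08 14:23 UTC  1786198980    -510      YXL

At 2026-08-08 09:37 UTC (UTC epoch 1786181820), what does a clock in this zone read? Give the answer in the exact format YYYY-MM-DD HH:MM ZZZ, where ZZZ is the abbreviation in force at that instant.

2026-08-08 02:07 DAV

Query: 2026-08-08 09:37 UTC
Rule 4/5 (DAV, -07:30): 2025-12-19 13:41 UTC ≤ query < 2026-08-08 14:23 UTC
9·60 + 37 - 450 = 127 min
127 = 0·1440 + 127; 127 = 2·60 + 7 → 02:07, same day
→ 2026-08-08 02:07 DAV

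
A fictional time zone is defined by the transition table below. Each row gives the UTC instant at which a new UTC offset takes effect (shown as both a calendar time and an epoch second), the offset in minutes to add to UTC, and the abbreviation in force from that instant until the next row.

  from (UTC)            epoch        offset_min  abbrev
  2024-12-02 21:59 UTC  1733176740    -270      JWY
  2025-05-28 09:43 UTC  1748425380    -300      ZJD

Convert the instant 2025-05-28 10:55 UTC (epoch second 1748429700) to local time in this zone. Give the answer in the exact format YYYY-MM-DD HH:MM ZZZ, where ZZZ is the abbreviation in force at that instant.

Query: 2025-05-28 10:55 UTC
Rule 2/2 (ZJD, -05:00): 2025-05-28 09:43 UTC ≤ query < +∞
10·60 + 55 - 300 = 355 min
355 = 0·1440 + 355; 355 = 5·60 + 55 → 05:55, same day
→ 2025-05-28 05:55 ZJD

2025-05-28 05:55 ZJD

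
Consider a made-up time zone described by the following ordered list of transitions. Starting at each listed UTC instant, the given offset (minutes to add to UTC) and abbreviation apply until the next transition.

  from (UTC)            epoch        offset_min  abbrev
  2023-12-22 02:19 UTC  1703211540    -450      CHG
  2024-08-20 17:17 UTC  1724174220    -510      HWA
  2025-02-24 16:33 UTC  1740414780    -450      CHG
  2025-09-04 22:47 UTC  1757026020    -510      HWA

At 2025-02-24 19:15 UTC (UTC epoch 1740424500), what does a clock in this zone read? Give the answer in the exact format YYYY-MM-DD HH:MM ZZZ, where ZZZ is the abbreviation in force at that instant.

2025-02-24 11:45 CHG

Query: 2025-02-24 19:15 UTC
Rule 3/4 (CHG, -07:30): 2025-02-24 16:33 UTC ≤ query < 2025-09-04 22:47 UTC
19·60 + 15 - 450 = 705 min
705 = 0·1440 + 705; 705 = 11·60 + 45 → 11:45, same day
→ 2025-02-24 11:45 CHG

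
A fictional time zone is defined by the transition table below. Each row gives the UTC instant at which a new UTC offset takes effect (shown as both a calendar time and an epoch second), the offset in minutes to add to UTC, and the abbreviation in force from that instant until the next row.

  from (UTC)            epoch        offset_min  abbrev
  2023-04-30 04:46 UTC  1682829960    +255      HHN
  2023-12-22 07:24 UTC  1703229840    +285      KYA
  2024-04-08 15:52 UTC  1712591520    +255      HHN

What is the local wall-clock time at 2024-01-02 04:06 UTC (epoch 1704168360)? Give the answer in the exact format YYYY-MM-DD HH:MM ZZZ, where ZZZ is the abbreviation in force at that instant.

2024-01-02 08:51 KYA

Query: 2024-01-02 04:06 UTC
Rule 2/3 (KYA, +04:45): 2023-12-22 07:24 UTC ≤ query < 2024-04-08 15:52 UTC
4·60 + 6 + 285 = 531 min
531 = 0·1440 + 531; 531 = 8·60 + 51 → 08:51, same day
→ 2024-01-02 08:51 KYA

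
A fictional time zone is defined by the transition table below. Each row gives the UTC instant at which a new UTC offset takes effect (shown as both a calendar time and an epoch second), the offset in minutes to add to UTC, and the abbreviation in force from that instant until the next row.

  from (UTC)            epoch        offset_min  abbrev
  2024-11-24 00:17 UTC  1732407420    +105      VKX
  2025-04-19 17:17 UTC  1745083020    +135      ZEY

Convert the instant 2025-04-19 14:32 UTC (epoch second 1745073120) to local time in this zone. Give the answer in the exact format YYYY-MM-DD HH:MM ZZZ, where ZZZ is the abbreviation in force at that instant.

2025-04-19 16:17 VKX

Query: 2025-04-19 14:32 UTC
Rule 1/2 (VKX, +01:45): 2024-11-24 00:17 UTC ≤ query < 2025-04-19 17:17 UTC
14·60 + 32 + 105 = 977 min
977 = 0·1440 + 977; 977 = 16·60 + 17 → 16:17, same day
→ 2025-04-19 16:17 VKX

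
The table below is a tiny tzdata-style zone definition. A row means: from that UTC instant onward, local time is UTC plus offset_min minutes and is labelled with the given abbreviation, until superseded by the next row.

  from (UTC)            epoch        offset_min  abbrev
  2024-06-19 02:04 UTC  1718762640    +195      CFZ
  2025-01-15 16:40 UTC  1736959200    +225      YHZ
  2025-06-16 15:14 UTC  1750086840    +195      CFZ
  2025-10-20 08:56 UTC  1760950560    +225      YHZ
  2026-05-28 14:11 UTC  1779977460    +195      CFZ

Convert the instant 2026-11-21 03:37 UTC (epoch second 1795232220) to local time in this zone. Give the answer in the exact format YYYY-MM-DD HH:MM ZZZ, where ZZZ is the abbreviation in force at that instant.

Query: 2026-11-21 03:37 UTC
Rule 5/5 (CFZ, +03:15): 2026-05-28 14:11 UTC ≤ query < +∞
3·60 + 37 + 195 = 412 min
412 = 0·1440 + 412; 412 = 6·60 + 52 → 06:52, same day
→ 2026-11-21 06:52 CFZ

2026-11-21 06:52 CFZ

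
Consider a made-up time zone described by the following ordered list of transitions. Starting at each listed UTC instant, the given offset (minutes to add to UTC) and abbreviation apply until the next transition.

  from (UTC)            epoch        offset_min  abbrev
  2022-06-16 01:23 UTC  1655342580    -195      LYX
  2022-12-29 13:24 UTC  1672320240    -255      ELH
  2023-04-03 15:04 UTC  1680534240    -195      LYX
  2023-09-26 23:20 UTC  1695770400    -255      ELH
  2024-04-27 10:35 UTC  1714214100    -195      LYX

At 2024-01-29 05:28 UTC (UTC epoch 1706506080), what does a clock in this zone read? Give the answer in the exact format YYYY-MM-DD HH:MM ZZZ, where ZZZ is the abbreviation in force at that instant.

2024-01-29 01:13 ELH

Query: 2024-01-29 05:28 UTC
Rule 4/5 (ELH, -04:15): 2023-09-26 23:20 UTC ≤ query < 2024-04-27 10:35 UTC
5·60 + 28 - 255 = 73 min
73 = 0·1440 + 73; 73 = 1·60 + 13 → 01:13, same day
→ 2024-01-29 01:13 ELH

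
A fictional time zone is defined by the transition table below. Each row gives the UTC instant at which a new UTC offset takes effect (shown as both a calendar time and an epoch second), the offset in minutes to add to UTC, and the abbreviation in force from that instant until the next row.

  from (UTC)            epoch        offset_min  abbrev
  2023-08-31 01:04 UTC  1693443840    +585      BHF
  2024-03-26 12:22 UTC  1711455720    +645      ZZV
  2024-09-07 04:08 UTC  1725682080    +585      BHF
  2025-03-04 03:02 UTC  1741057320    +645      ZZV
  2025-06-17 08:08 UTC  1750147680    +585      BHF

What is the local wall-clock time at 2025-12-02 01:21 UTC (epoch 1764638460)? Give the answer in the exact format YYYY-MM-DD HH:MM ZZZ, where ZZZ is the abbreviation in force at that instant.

2025-12-02 11:06 BHF

Query: 2025-12-02 01:21 UTC
Rule 5/5 (BHF, +09:45): 2025-06-17 08:08 UTC ≤ query < +∞
1·60 + 21 + 585 = 666 min
666 = 0·1440 + 666; 666 = 11·60 + 6 → 11:06, same day
→ 2025-12-02 11:06 BHF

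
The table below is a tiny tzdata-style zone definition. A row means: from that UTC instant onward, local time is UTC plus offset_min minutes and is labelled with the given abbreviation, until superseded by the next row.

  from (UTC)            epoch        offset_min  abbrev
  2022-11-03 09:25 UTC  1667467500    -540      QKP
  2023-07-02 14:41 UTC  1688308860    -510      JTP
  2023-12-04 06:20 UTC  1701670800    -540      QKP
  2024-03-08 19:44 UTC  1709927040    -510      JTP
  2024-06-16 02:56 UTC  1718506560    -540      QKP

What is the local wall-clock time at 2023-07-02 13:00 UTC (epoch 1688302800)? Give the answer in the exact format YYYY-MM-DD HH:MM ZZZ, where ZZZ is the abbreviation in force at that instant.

2023-07-02 04:00 QKP

Query: 2023-07-02 13:00 UTC
Rule 1/5 (QKP, -09:00): 2022-11-03 09:25 UTC ≤ query < 2023-07-02 14:41 UTC
13·60 + 0 - 540 = 240 min
240 = 0·1440 + 240; 240 = 4·60 + 0 → 04:00, same day
→ 2023-07-02 04:00 QKP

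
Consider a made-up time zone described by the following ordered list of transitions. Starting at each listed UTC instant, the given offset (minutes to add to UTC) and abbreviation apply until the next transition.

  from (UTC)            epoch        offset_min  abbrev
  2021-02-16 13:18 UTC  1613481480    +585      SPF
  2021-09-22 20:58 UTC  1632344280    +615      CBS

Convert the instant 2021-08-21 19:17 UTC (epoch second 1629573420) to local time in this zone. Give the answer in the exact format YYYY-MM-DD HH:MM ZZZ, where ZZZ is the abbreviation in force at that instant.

Query: 2021-08-21 19:17 UTC
Rule 1/2 (SPF, +09:45): 2021-02-16 13:18 UTC ≤ query < 2021-09-22 20:58 UTC
19·60 + 17 + 585 = 1742 min
1742 = 1·1440 + 302; 302 = 5·60 + 2 → 05:02, 2021-08-21 + 1 day = 2021-08-22
→ 2021-08-22 05:02 SPF

2021-08-22 05:02 SPF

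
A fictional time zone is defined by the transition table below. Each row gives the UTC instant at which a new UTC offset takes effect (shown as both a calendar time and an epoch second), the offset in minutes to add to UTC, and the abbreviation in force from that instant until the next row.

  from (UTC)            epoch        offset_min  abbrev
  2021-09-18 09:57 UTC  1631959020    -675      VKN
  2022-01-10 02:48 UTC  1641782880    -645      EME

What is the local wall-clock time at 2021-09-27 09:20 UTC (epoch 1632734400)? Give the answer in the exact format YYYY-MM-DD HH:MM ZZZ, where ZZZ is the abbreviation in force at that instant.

2021-09-26 22:05 VKN

Query: 2021-09-27 09:20 UTC
Rule 1/2 (VKN, -11:15): 2021-09-18 09:57 UTC ≤ query < 2022-01-10 02:48 UTC
9·60 + 20 - 675 = -115 min
-115 = -1·1440 + 1325; 1325 = 22·60 + 5 → 22:05, 2021-09-27 - 1 day = 2021-09-26
→ 2021-09-26 22:05 VKN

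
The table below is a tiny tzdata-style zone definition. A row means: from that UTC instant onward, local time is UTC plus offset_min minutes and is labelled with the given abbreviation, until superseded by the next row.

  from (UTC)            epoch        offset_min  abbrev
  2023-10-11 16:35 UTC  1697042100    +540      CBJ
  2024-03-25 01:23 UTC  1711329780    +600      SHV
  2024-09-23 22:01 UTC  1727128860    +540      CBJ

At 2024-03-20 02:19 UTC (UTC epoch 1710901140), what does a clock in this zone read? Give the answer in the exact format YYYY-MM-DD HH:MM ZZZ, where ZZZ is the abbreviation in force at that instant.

2024-03-20 11:19 CBJ

Query: 2024-03-20 02:19 UTC
Rule 1/3 (CBJ, +09:00): 2023-10-11 16:35 UTC ≤ query < 2024-03-25 01:23 UTC
2·60 + 19 + 540 = 679 min
679 = 0·1440 + 679; 679 = 11·60 + 19 → 11:19, same day
→ 2024-03-20 11:19 CBJ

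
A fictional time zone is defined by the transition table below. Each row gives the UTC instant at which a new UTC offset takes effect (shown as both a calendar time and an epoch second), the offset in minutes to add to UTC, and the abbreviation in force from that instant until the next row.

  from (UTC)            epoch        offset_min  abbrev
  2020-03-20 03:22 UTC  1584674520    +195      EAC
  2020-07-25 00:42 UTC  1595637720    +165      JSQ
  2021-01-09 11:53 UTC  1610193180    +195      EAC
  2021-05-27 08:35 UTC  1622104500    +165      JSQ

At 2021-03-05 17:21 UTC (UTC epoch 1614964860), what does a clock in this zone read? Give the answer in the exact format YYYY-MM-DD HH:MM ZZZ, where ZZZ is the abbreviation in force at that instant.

2021-03-05 20:36 EAC

Query: 2021-03-05 17:21 UTC
Rule 3/4 (EAC, +03:15): 2021-01-09 11:53 UTC ≤ query < 2021-05-27 08:35 UTC
17·60 + 21 + 195 = 1236 min
1236 = 0·1440 + 1236; 1236 = 20·60 + 36 → 20:36, same day
→ 2021-03-05 20:36 EAC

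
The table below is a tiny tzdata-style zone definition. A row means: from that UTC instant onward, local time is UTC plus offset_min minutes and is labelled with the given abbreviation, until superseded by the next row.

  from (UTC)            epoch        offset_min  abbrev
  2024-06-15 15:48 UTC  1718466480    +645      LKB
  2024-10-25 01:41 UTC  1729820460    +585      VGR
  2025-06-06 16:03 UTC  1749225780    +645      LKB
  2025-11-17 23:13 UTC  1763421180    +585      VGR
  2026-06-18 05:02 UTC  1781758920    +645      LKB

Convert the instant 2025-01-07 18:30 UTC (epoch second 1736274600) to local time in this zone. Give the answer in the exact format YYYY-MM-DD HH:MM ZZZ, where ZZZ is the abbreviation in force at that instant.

Query: 2025-01-07 18:30 UTC
Rule 2/5 (VGR, +09:45): 2024-10-25 01:41 UTC ≤ query < 2025-06-06 16:03 UTC
18·60 + 30 + 585 = 1695 min
1695 = 1·1440 + 255; 255 = 4·60 + 15 → 04:15, 2025-01-07 + 1 day = 2025-01-08
→ 2025-01-08 04:15 VGR

2025-01-08 04:15 VGR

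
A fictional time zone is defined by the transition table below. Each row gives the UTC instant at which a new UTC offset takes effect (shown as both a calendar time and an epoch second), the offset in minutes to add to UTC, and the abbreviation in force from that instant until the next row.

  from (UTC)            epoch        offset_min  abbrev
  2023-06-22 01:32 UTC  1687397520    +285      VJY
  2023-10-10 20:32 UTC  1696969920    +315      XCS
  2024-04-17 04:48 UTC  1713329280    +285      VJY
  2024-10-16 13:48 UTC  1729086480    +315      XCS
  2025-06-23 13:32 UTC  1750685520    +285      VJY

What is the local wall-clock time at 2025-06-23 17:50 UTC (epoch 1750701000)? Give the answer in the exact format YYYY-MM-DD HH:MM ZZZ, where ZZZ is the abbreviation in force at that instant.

2025-06-23 22:35 VJY

Query: 2025-06-23 17:50 UTC
Rule 5/5 (VJY, +04:45): 2025-06-23 13:32 UTC ≤ query < +∞
17·60 + 50 + 285 = 1355 min
1355 = 0·1440 + 1355; 1355 = 22·60 + 35 → 22:35, same day
→ 2025-06-23 22:35 VJY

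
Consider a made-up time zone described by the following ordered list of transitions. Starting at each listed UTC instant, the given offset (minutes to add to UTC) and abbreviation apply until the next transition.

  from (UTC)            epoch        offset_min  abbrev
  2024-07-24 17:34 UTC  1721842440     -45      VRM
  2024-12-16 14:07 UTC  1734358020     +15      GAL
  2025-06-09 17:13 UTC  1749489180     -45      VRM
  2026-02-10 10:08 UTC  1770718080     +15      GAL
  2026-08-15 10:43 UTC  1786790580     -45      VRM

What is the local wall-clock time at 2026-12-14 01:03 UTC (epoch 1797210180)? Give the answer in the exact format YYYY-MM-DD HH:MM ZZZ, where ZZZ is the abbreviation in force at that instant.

2026-12-14 00:18 VRM

Query: 2026-12-14 01:03 UTC
Rule 5/5 (VRM, -00:45): 2026-08-15 10:43 UTC ≤ query < +∞
1·60 + 3 - 45 = 18 min
18 = 0·1440 + 18; 18 = 0·60 + 18 → 00:18, same day
→ 2026-12-14 00:18 VRM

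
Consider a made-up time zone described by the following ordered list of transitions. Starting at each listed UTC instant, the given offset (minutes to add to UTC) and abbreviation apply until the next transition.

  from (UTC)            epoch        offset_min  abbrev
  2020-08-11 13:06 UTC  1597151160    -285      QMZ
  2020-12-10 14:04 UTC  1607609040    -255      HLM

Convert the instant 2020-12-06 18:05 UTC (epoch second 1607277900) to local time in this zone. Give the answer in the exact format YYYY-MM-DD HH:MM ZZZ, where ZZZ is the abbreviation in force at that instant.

Query: 2020-12-06 18:05 UTC
Rule 1/2 (QMZ, -04:45): 2020-08-11 13:06 UTC ≤ query < 2020-12-10 14:04 UTC
18·60 + 5 - 285 = 800 min
800 = 0·1440 + 800; 800 = 13·60 + 20 → 13:20, same day
→ 2020-12-06 13:20 QMZ

2020-12-06 13:20 QMZ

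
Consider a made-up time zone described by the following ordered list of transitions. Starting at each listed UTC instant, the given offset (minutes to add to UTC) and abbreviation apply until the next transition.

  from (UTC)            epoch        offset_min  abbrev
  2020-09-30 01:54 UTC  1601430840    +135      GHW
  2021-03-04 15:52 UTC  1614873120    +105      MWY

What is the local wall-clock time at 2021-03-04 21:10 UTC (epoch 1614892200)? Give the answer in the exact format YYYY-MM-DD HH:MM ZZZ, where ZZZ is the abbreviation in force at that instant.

Query: 2021-03-04 21:10 UTC
Rule 2/2 (MWY, +01:45): 2021-03-04 15:52 UTC ≤ query < +∞
21·60 + 10 + 105 = 1375 min
1375 = 0·1440 + 1375; 1375 = 22·60 + 55 → 22:55, same day
→ 2021-03-04 22:55 MWY

2021-03-04 22:55 MWY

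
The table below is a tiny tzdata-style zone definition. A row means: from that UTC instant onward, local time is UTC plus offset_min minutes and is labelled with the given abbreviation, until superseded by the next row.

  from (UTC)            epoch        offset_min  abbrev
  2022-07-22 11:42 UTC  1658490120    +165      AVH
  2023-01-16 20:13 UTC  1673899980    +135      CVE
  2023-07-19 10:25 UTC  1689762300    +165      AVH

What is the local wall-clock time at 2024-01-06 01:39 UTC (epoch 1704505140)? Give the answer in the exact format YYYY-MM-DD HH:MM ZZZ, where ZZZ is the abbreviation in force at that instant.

2024-01-06 04:24 AVH

Query: 2024-01-06 01:39 UTC
Rule 3/3 (AVH, +02:45): 2023-07-19 10:25 UTC ≤ query < +∞
1·60 + 39 + 165 = 264 min
264 = 0·1440 + 264; 264 = 4·60 + 24 → 04:24, same day
→ 2024-01-06 04:24 AVH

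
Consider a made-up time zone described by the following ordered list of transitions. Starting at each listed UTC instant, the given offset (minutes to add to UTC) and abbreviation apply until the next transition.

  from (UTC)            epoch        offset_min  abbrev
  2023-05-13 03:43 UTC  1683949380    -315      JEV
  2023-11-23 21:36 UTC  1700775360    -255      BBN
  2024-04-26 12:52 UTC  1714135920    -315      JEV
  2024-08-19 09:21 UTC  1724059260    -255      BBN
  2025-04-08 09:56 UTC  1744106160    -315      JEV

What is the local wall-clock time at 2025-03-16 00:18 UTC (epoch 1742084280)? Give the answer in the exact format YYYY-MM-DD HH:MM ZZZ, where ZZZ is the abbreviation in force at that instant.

Query: 2025-03-16 00:18 UTC
Rule 4/5 (BBN, -04:15): 2024-08-19 09:21 UTC ≤ query < 2025-04-08 09:56 UTC
0·60 + 18 - 255 = -237 min
-237 = -1·1440 + 1203; 1203 = 20·60 + 3 → 20:03, 2025-03-16 - 1 day = 2025-03-15
→ 2025-03-15 20:03 BBN

2025-03-15 20:03 BBN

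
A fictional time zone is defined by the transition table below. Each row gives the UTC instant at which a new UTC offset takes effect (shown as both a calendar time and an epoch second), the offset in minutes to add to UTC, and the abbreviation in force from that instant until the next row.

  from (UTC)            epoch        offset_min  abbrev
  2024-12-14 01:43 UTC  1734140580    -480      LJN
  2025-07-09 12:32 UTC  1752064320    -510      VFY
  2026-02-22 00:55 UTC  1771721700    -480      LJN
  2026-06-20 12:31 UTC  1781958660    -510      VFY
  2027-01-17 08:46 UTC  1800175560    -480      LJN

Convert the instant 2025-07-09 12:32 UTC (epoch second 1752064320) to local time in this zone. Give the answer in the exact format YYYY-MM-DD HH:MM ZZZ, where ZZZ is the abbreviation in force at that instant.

2025-07-09 04:02 VFY

Query: 2025-07-09 12:32 UTC
Rule 2/5 (VFY, -08:30): 2025-07-09 12:32 UTC ≤ query < 2026-02-22 00:55 UTC
12·60 + 32 - 510 = 242 min
242 = 0·1440 + 242; 242 = 4·60 + 2 → 04:02, same day
→ 2025-07-09 04:02 VFY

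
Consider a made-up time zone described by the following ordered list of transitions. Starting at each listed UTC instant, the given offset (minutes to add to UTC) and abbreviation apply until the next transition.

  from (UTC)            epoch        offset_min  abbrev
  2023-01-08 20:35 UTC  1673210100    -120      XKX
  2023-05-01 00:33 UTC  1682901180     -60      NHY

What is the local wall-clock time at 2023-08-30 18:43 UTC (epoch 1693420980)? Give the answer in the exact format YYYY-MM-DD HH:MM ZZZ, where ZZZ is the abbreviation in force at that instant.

Query: 2023-08-30 18:43 UTC
Rule 2/2 (NHY, -01:00): 2023-05-01 00:33 UTC ≤ query < +∞
18·60 + 43 - 60 = 1063 min
1063 = 0·1440 + 1063; 1063 = 17·60 + 43 → 17:43, same day
→ 2023-08-30 17:43 NHY

2023-08-30 17:43 NHY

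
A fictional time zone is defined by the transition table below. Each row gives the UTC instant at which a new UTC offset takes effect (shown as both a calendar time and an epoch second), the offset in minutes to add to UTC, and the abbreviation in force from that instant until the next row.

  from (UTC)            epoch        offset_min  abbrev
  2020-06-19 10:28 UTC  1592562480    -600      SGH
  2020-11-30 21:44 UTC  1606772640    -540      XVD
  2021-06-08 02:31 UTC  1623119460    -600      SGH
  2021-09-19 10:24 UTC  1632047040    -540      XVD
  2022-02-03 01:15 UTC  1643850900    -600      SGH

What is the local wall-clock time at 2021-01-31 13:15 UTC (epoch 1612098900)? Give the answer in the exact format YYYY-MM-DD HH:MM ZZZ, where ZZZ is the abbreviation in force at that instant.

Query: 2021-01-31 13:15 UTC
Rule 2/5 (XVD, -09:00): 2020-11-30 21:44 UTC ≤ query < 2021-06-08 02:31 UTC
13·60 + 15 - 540 = 255 min
255 = 0·1440 + 255; 255 = 4·60 + 15 → 04:15, same day
→ 2021-01-31 04:15 XVD

2021-01-31 04:15 XVD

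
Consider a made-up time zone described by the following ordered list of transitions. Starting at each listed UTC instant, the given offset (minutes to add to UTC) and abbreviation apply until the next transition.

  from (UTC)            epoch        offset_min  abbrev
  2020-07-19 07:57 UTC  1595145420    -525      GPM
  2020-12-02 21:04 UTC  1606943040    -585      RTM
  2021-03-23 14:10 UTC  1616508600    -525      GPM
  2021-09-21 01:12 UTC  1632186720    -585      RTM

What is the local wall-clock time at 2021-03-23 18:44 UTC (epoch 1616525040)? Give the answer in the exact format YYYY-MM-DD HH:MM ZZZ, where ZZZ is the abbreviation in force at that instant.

Query: 2021-03-23 18:44 UTC
Rule 3/4 (GPM, -08:45): 2021-03-23 14:10 UTC ≤ query < 2021-09-21 01:12 UTC
18·60 + 44 - 525 = 599 min
599 = 0·1440 + 599; 599 = 9·60 + 59 → 09:59, same day
→ 2021-03-23 09:59 GPM

2021-03-23 09:59 GPM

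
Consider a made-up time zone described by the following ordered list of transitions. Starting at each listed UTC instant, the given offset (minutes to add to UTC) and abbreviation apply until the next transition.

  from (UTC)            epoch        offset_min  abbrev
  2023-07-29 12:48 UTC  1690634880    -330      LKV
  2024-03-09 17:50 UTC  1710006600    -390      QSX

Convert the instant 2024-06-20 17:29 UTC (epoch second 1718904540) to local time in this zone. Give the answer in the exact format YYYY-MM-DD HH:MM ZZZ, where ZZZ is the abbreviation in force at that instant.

2024-06-20 10:59 QSX

Query: 2024-06-20 17:29 UTC
Rule 2/2 (QSX, -06:30): 2024-03-09 17:50 UTC ≤ query < +∞
17·60 + 29 - 390 = 659 min
659 = 0·1440 + 659; 659 = 10·60 + 59 → 10:59, same day
→ 2024-06-20 10:59 QSX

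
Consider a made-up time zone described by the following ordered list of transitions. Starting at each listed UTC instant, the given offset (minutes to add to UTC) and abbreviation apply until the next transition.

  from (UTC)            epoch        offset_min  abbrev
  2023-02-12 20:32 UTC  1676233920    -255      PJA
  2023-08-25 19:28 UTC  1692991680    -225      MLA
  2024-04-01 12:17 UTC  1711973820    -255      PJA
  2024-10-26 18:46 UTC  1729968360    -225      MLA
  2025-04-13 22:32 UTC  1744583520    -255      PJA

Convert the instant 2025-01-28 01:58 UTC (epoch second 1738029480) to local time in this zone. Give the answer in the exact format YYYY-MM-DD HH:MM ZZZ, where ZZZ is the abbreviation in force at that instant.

Query: 2025-01-28 01:58 UTC
Rule 4/5 (MLA, -03:45): 2024-10-26 18:46 UTC ≤ query < 2025-04-13 22:32 UTC
1·60 + 58 - 225 = -107 min
-107 = -1·1440 + 1333; 1333 = 22·60 + 13 → 22:13, 2025-01-28 - 1 day = 2025-01-27
→ 2025-01-27 22:13 MLA

2025-01-27 22:13 MLA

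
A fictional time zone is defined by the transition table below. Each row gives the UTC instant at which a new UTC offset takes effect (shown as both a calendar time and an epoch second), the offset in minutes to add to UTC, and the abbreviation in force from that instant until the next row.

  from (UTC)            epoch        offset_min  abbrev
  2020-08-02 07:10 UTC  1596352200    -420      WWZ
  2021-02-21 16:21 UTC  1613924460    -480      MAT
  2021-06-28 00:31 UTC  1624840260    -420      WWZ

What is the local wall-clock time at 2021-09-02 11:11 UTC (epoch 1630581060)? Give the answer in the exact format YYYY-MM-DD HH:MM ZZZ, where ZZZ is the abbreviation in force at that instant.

Query: 2021-09-02 11:11 UTC
Rule 3/3 (WWZ, -07:00): 2021-06-28 00:31 UTC ≤ query < +∞
11·60 + 11 - 420 = 251 min
251 = 0·1440 + 251; 251 = 4·60 + 11 → 04:11, same day
→ 2021-09-02 04:11 WWZ

2021-09-02 04:11 WWZ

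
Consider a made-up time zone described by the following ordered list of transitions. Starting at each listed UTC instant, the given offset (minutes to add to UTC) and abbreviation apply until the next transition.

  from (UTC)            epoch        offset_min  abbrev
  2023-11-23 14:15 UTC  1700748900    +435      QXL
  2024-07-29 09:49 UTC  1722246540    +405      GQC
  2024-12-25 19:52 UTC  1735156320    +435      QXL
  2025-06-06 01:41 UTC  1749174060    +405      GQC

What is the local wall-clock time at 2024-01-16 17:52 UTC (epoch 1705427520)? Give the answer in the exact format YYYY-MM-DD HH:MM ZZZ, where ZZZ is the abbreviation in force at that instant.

Query: 2024-01-16 17:52 UTC
Rule 1/4 (QXL, +07:15): 2023-11-23 14:15 UTC ≤ query < 2024-07-29 09:49 UTC
17·60 + 52 + 435 = 1507 min
1507 = 1·1440 + 67; 67 = 1·60 + 7 → 01:07, 2024-01-16 + 1 day = 2024-01-17
→ 2024-01-17 01:07 QXL

2024-01-17 01:07 QXL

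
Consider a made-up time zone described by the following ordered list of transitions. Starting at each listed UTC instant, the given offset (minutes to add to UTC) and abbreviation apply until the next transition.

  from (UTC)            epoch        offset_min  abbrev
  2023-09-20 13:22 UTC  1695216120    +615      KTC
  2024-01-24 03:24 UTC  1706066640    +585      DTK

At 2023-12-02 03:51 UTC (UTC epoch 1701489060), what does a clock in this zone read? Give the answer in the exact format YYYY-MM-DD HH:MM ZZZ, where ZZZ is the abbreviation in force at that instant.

Query: 2023-12-02 03:51 UTC
Rule 1/2 (KTC, +10:15): 2023-09-20 13:22 UTC ≤ query < 2024-01-24 03:24 UTC
3·60 + 51 + 615 = 846 min
846 = 0·1440 + 846; 846 = 14·60 + 6 → 14:06, same day
→ 2023-12-02 14:06 KTC

2023-12-02 14:06 KTC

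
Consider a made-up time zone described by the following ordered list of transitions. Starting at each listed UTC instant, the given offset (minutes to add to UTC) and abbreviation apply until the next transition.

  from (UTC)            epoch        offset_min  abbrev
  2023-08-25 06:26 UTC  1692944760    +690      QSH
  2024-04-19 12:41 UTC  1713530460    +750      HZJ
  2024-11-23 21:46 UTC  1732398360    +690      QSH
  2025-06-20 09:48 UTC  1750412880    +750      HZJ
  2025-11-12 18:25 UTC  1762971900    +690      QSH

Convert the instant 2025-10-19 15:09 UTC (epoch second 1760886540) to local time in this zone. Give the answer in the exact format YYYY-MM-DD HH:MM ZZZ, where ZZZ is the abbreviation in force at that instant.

2025-10-20 03:39 HZJ

Query: 2025-10-19 15:09 UTC
Rule 4/5 (HZJ, +12:30): 2025-06-20 09:48 UTC ≤ query < 2025-11-12 18:25 UTC
15·60 + 9 + 750 = 1659 min
1659 = 1·1440 + 219; 219 = 3·60 + 39 → 03:39, 2025-10-19 + 1 day = 2025-10-20
→ 2025-10-20 03:39 HZJ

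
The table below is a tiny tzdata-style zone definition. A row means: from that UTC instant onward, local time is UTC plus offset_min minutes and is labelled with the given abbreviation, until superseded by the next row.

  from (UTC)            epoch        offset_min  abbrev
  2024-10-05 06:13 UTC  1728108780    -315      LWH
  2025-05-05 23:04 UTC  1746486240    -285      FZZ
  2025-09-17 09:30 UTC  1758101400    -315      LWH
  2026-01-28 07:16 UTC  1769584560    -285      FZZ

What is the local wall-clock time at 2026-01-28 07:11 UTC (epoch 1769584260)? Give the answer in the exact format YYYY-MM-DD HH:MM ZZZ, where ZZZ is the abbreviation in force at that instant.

Query: 2026-01-28 07:11 UTC
Rule 3/4 (LWH, -05:15): 2025-09-17 09:30 UTC ≤ query < 2026-01-28 07:16 UTC
7·60 + 11 - 315 = 116 min
116 = 0·1440 + 116; 116 = 1·60 + 56 → 01:56, same day
→ 2026-01-28 01:56 LWH

2026-01-28 01:56 LWH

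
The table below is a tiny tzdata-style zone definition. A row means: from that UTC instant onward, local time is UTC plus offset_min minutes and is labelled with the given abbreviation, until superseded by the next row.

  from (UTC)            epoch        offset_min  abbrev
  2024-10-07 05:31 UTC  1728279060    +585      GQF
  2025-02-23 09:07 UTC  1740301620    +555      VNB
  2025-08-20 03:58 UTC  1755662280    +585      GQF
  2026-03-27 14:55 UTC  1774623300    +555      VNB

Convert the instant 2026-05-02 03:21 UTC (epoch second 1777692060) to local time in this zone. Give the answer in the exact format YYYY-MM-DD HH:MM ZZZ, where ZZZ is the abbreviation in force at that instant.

2026-05-02 12:36 VNB

Query: 2026-05-02 03:21 UTC
Rule 4/4 (VNB, +09:15): 2026-03-27 14:55 UTC ≤ query < +∞
3·60 + 21 + 555 = 756 min
756 = 0·1440 + 756; 756 = 12·60 + 36 → 12:36, same day
→ 2026-05-02 12:36 VNB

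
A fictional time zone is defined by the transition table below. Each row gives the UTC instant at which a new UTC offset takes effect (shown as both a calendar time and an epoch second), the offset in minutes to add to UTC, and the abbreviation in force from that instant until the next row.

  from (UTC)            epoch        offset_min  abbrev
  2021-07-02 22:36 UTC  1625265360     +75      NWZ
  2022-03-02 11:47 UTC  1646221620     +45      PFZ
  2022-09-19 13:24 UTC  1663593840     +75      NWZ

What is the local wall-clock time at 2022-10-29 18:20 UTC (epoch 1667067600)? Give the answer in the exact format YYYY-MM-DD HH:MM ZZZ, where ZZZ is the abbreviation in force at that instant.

2022-10-29 19:35 NWZ

Query: 2022-10-29 18:20 UTC
Rule 3/3 (NWZ, +01:15): 2022-09-19 13:24 UTC ≤ query < +∞
18·60 + 20 + 75 = 1175 min
1175 = 0·1440 + 1175; 1175 = 19·60 + 35 → 19:35, same day
→ 2022-10-29 19:35 NWZ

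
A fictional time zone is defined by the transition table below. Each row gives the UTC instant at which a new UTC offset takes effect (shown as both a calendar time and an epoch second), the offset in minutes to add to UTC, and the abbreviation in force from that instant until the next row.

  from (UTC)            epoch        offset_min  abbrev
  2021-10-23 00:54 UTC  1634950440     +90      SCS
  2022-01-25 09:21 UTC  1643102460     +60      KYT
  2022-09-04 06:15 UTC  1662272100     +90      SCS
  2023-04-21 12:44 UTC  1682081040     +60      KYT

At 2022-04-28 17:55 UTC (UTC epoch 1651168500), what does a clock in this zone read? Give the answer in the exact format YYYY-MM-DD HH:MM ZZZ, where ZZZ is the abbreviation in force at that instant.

2022-04-28 18:55 KYT

Query: 2022-04-28 17:55 UTC
Rule 2/4 (KYT, +01:00): 2022-01-25 09:21 UTC ≤ query < 2022-09-04 06:15 UTC
17·60 + 55 + 60 = 1135 min
1135 = 0·1440 + 1135; 1135 = 18·60 + 55 → 18:55, same day
→ 2022-04-28 18:55 KYT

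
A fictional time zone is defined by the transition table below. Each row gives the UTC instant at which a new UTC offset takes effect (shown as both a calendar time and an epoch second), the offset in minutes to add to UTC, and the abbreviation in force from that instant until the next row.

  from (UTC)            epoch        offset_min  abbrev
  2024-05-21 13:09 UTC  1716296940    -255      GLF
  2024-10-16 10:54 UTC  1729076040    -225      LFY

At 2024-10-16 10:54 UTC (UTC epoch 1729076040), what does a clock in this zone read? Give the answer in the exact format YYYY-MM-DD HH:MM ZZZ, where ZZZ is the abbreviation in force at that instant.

Query: 2024-10-16 10:54 UTC
Rule 2/2 (LFY, -03:45): 2024-10-16 10:54 UTC ≤ query < +∞
10·60 + 54 - 225 = 429 min
429 = 0·1440 + 429; 429 = 7·60 + 9 → 07:09, same day
→ 2024-10-16 07:09 LFY

2024-10-16 07:09 LFY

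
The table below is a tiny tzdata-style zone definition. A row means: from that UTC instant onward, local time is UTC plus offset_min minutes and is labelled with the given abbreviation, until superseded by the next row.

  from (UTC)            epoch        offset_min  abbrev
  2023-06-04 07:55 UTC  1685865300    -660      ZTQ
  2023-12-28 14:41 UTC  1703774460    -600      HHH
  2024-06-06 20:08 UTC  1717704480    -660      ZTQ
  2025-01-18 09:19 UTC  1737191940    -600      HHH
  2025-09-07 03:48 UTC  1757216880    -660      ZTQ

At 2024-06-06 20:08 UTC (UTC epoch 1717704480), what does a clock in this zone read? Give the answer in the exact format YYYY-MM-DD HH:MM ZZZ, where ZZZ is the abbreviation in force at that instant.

Query: 2024-06-06 20:08 UTC
Rule 3/5 (ZTQ, -11:00): 2024-06-06 20:08 UTC ≤ query < 2025-01-18 09:19 UTC
20·60 + 8 - 660 = 548 min
548 = 0·1440 + 548; 548 = 9·60 + 8 → 09:08, same day
→ 2024-06-06 09:08 ZTQ

2024-06-06 09:08 ZTQ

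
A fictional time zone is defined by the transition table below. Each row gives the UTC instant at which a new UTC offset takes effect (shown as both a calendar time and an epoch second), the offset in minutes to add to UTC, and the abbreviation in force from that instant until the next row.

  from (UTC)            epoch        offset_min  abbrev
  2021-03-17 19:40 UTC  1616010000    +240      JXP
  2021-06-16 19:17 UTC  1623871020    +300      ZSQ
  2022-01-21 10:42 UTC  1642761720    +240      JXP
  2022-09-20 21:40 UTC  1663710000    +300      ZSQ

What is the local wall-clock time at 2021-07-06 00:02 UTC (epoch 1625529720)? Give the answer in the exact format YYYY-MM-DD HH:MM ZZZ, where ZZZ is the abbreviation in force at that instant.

Query: 2021-07-06 00:02 UTC
Rule 2/4 (ZSQ, +05:00): 2021-06-16 19:17 UTC ≤ query < 2022-01-21 10:42 UTC
0·60 + 2 + 300 = 302 min
302 = 0·1440 + 302; 302 = 5·60 + 2 → 05:02, same day
→ 2021-07-06 05:02 ZSQ

2021-07-06 05:02 ZSQ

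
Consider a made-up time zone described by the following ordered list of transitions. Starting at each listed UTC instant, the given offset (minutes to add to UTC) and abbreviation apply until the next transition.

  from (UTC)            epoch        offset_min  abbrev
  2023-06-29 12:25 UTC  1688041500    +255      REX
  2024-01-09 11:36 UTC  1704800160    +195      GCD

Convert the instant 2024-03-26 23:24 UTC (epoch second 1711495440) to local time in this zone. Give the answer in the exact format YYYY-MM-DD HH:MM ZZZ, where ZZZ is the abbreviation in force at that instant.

Query: 2024-03-26 23:24 UTC
Rule 2/2 (GCD, +03:15): 2024-01-09 11:36 UTC ≤ query < +∞
23·60 + 24 + 195 = 1599 min
1599 = 1·1440 + 159; 159 = 2·60 + 39 → 02:39, 2024-03-26 + 1 day = 2024-03-27
→ 2024-03-27 02:39 GCD

2024-03-27 02:39 GCD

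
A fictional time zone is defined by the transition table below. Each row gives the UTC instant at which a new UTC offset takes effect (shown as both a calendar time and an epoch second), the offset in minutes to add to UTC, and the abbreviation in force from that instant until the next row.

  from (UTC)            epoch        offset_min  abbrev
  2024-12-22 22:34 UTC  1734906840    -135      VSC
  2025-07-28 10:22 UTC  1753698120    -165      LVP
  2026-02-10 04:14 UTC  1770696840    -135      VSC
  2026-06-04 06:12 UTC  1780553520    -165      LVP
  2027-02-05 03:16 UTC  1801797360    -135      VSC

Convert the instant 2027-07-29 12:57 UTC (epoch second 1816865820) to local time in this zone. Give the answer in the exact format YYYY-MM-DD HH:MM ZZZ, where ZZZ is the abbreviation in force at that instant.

Query: 2027-07-29 12:57 UTC
Rule 5/5 (VSC, -02:15): 2027-02-05 03:16 UTC ≤ query < +∞
12·60 + 57 - 135 = 642 min
642 = 0·1440 + 642; 642 = 10·60 + 42 → 10:42, same day
→ 2027-07-29 10:42 VSC

2027-07-29 10:42 VSC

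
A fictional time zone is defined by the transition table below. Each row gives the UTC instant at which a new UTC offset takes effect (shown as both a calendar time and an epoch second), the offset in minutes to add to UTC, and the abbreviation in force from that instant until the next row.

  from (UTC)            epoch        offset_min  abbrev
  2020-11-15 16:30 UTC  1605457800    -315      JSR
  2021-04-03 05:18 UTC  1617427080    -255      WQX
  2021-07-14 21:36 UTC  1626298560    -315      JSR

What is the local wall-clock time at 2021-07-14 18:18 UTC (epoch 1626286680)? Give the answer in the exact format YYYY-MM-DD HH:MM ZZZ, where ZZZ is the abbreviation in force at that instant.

Query: 2021-07-14 18:18 UTC
Rule 2/3 (WQX, -04:15): 2021-04-03 05:18 UTC ≤ query < 2021-07-14 21:36 UTC
18·60 + 18 - 255 = 843 min
843 = 0·1440 + 843; 843 = 14·60 + 3 → 14:03, same day
→ 2021-07-14 14:03 WQX

2021-07-14 14:03 WQX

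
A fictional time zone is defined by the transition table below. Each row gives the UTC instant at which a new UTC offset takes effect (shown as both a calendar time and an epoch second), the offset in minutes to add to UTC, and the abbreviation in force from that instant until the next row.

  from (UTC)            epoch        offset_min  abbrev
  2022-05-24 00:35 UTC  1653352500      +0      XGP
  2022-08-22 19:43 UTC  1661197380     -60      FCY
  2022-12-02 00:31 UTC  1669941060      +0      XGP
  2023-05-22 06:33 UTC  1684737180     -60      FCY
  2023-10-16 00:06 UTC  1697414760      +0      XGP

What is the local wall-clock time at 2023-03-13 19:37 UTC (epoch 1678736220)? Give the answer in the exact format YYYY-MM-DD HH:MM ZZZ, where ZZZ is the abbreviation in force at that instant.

Query: 2023-03-13 19:37 UTC
Rule 3/5 (XGP, +00:00): 2022-12-02 00:31 UTC ≤ query < 2023-05-22 06:33 UTC
19·60 + 37 + 0 = 1177 min
1177 = 0·1440 + 1177; 1177 = 19·60 + 37 → 19:37, same day
→ 2023-03-13 19:37 XGP

2023-03-13 19:37 XGP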